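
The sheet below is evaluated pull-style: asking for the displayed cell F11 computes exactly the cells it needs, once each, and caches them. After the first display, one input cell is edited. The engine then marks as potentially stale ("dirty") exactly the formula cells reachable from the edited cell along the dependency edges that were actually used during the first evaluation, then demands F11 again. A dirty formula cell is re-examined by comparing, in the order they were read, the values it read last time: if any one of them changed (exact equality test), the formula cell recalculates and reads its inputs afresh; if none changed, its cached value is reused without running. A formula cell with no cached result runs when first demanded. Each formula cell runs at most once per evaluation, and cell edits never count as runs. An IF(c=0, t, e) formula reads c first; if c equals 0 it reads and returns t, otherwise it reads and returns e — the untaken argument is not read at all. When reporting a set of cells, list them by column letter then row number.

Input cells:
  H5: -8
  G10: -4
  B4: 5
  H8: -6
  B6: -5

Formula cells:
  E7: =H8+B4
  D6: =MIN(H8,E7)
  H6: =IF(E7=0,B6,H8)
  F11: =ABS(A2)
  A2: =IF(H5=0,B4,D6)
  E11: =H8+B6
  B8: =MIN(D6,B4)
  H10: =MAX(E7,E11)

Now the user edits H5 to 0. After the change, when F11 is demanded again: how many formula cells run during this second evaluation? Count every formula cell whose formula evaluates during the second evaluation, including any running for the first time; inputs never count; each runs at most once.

First demand of the output computes:
  E7 = -6 + 5 = -1
  D6 = MIN(-6, -1) = -6
  A2 = IF(H5=0: H5=-8 -> else branch D6) = -6
  F11 = ABS(-6) = 6

After the edit, cleaning proceeds:
  A2: a read changed (H5 -8->0) — executes, giving 5.
  F11: a read changed (A2 -6->5) — executes, giving 5.

2 formula cells run: A2, F11.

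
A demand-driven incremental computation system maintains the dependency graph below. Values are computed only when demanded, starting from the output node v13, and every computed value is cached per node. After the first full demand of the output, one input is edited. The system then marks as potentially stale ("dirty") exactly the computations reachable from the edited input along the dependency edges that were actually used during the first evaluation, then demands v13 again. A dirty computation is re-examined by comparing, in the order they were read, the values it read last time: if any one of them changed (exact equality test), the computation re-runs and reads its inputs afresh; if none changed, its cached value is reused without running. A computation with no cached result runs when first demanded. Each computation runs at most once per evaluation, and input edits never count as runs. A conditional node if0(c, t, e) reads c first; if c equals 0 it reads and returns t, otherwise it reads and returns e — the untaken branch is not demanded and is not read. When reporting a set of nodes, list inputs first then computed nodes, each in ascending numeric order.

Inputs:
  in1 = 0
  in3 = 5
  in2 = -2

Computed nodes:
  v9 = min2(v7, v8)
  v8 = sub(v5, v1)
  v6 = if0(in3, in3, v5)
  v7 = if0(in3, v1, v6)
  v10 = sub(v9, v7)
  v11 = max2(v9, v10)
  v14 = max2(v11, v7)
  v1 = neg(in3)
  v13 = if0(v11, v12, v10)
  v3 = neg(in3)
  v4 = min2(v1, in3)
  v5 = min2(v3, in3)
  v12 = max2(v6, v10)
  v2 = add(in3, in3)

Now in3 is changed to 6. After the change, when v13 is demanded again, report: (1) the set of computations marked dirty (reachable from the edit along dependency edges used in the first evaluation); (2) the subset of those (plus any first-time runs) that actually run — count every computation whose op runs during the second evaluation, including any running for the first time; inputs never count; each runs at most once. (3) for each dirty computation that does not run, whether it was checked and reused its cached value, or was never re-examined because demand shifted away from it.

Marked dirty: v1, v3, v5, v6, v7, v8, v9, v10, v11, v12, v13.
Computations that run: v1, v3, v5, v6, v7, v8, v9, v10, v11, v12 — 10 in total.
Checked but reused from cache: v13.
Key observation: the cutoff stops propagation at v13 — its inputs' values are unchanged, so it reuses its cache.

First evaluation (everything demanded from the output):
  v1 = neg(5) = -5
  v3 = neg(5) = -5
  v5 = min2(-5, 5) = -5
  v6 = if0(in3=5 -> else branch v5) = -5
  v7 = if0(in3=5 -> else branch v6) = -5
  v8 = sub(-5, -5) = 0
  v9 = min2(-5, 0) = -5
  v10 = sub(-5, -5) = 0
  v11 = max2(-5, 0) = 0
  v12 = max2(-5, 0) = 0
  v13 = if0(v11=0 -> then branch v12) = 0

Propagation after the edit:
  v1: runs — in3 5->6; result -6.
  v3: runs — in3 5->6; result -6.
  v5: runs — v3 -5->-6; in3 5->6; result -6.
  v6: runs — in3 5->6; v5 -5->-6; result -6.
  v7: runs — in3 5->6; v6 -5->-6; result -6.
  v8: runs — v5 -5->-6; v1 -5->-6; result 0 (same value as before).
  v9: runs — v7 -5->-6; result -6.
  v10: runs — v9 -5->-6; v7 -5->-6; result 0 (same value as before).
  v11: runs — v9 -5->-6; result 0 (same value as before).
  v12: runs — v6 -5->-6; result 0 (same value as before).
  v13: checked — values it read are unchanged (v11 unchanged, v12 unchanged); reused cached 0 without running.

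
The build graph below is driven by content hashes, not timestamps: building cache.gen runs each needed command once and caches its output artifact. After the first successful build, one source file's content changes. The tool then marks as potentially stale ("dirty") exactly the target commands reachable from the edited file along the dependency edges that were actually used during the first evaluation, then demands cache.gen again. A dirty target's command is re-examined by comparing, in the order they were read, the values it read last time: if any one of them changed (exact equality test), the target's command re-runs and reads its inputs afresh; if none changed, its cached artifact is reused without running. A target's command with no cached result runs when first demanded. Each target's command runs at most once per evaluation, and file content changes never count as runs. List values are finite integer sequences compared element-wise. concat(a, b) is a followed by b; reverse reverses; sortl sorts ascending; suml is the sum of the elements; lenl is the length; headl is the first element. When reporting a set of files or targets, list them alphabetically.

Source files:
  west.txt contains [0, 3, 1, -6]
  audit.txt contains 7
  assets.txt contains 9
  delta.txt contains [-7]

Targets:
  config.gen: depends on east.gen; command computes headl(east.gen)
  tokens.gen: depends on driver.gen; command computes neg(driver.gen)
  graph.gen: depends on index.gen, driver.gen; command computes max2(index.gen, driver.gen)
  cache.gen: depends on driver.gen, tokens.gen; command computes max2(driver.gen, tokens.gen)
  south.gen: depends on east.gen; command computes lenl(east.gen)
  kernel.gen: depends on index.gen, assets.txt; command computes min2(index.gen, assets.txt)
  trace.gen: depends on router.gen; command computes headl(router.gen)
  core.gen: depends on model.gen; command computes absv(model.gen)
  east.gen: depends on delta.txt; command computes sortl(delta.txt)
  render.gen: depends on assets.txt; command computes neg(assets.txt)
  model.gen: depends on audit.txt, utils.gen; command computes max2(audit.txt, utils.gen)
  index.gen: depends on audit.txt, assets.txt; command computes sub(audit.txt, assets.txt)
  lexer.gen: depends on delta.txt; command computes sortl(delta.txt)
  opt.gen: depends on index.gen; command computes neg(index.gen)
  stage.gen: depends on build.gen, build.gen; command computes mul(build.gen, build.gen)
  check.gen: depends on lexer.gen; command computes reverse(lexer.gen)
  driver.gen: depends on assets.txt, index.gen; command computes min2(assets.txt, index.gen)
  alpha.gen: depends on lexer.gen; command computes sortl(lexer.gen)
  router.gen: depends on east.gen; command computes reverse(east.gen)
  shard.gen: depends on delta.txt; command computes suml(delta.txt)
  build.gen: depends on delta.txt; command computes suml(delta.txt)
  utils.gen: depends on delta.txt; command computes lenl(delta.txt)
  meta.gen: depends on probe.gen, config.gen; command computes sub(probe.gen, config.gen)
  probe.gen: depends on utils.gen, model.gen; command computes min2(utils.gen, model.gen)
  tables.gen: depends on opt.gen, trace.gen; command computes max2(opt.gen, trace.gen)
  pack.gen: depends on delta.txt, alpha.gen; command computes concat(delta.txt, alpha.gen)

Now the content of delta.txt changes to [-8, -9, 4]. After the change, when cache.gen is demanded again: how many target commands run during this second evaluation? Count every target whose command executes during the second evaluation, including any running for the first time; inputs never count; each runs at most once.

Run set: none (0 run).
The important point: nothing the output needs ever reads delta.txt, so the edit is invisible to it.

Initial pass — values computed on the first demand:
  index.gen = sub(7, 9) = -2
  driver.gen = min2(9, -2) = -2
  tokens.gen = neg(-2) = 2
  cache.gen = max2(-2, 2) = 2

Second demand — change propagation:
  no demanded computation ever read delta.txt, so the edit dirties nothing and nothing runs.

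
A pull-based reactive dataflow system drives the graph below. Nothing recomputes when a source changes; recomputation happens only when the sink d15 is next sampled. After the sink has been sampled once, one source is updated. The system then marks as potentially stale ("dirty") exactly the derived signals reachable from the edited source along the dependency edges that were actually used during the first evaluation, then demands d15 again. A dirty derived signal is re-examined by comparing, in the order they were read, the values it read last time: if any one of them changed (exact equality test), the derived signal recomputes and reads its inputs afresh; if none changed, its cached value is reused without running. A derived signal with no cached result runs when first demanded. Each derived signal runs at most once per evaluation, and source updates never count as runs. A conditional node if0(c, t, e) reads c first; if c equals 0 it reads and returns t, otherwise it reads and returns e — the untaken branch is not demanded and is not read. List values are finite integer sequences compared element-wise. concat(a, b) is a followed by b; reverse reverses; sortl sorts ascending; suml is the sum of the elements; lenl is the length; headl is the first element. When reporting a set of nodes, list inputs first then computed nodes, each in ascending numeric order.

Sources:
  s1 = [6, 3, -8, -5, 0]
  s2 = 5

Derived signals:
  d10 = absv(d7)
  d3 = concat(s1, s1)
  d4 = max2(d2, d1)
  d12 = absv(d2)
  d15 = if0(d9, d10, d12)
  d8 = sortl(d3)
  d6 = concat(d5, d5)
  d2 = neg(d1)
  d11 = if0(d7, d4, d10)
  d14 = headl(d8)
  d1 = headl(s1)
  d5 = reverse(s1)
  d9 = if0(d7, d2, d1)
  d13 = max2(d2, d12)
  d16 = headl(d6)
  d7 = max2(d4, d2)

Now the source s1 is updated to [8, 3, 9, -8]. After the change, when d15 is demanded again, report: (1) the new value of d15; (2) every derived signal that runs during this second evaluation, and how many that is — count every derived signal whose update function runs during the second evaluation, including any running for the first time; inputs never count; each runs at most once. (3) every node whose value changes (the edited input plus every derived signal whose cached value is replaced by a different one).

New value of d15: 8.
Derived signals that run: d1, d2, d4, d7, d9, d12, d15 — 7 in total.
Values that change: s1, d1, d2, d4, d7, d9, d12, d15.

First evaluation (everything demanded from the output):
  d1 = headl([6, 3, -8, -5, 0]) = 6
  d2 = neg(6) = -6
  d4 = max2(-6, 6) = 6
  d7 = max2(6, -6) = 6
  d9 = if0(d7=6 -> else branch d1) = 6
  d12 = absv(-6) = 6
  d15 = if0(d9=6 -> else branch d12) = 6

Propagation after the edit:
  d1: runs — s1 [6, 3, -8, -5, 0]->[8, 3, 9, -8]; result 8.
  d2: runs — d1 6->8; result -8.
  d4: runs — d2 -6->-8; d1 6->8; result 8.
  d7: runs — d4 6->8; d2 -6->-8; result 8.
  d9: runs — d7 6->8; d1 6->8; result 8.
  d12: runs — d2 -6->-8; result 8.
  d15: runs — d9 6->8; d12 6->8; result 8.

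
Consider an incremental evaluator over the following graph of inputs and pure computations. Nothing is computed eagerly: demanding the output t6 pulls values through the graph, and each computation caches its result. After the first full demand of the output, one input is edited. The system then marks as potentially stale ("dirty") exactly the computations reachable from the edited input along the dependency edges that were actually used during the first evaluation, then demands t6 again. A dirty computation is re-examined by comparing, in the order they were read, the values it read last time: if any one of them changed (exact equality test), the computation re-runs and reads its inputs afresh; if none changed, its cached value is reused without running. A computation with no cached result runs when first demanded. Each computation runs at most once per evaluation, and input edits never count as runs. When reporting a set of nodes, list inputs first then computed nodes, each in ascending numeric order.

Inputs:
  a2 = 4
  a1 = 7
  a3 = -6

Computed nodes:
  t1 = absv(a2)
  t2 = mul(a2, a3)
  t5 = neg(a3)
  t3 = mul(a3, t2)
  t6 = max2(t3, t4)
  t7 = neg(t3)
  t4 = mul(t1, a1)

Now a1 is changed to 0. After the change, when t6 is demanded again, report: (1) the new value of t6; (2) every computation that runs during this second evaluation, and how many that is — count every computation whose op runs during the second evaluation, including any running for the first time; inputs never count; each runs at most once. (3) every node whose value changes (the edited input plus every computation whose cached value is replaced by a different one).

t6 now evaluates to 144.
Run set: t4, t6 (2 run).
Changed values: a1, t4.

Initial pass — values computed on the first demand:
  t1 = absv(4) = 4
  t2 = mul(4, -6) = -24
  t3 = mul(-6, -24) = 144
  t4 = mul(4, 7) = 28
  t6 = max2(144, 28) = 144

Second demand — change propagation:
  t4: re-runs because a1 7->0; new result 0.
  t6: re-runs because t4 28->0; new result 144 (unchanged).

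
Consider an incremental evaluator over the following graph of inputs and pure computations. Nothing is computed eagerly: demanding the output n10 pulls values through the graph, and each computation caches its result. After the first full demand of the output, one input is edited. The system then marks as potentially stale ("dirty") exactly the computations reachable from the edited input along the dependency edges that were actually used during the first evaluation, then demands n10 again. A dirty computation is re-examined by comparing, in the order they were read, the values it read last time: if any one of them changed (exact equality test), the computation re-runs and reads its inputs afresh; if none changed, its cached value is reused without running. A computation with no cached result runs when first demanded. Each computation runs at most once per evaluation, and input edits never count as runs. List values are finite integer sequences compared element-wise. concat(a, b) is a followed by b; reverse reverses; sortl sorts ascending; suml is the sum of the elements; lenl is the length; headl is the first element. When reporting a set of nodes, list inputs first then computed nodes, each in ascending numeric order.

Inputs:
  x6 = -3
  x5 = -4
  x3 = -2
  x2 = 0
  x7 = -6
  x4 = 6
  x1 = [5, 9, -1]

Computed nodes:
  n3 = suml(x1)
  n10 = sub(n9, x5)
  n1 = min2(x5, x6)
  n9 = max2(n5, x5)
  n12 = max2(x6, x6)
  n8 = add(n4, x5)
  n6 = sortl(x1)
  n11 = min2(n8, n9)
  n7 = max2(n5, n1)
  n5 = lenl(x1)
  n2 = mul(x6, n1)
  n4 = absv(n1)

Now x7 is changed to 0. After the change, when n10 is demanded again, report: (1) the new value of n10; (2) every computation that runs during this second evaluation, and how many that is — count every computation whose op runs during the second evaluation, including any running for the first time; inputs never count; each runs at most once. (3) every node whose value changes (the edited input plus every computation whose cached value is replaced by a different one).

Initial pass — values computed on the first demand:
  n5 = lenl([5, 9, -1]) = 3
  n9 = max2(3, -4) = 3
  n10 = sub(3, -4) = 7

Second demand — change propagation:
  no demanded computation ever read x7, so the edit dirties nothing and nothing runs.

The important point: nothing the output needs ever reads x7, so the edit is invisible to it.

n10 now evaluates to 7.
Run set: none (0 run).
Changed values: x7.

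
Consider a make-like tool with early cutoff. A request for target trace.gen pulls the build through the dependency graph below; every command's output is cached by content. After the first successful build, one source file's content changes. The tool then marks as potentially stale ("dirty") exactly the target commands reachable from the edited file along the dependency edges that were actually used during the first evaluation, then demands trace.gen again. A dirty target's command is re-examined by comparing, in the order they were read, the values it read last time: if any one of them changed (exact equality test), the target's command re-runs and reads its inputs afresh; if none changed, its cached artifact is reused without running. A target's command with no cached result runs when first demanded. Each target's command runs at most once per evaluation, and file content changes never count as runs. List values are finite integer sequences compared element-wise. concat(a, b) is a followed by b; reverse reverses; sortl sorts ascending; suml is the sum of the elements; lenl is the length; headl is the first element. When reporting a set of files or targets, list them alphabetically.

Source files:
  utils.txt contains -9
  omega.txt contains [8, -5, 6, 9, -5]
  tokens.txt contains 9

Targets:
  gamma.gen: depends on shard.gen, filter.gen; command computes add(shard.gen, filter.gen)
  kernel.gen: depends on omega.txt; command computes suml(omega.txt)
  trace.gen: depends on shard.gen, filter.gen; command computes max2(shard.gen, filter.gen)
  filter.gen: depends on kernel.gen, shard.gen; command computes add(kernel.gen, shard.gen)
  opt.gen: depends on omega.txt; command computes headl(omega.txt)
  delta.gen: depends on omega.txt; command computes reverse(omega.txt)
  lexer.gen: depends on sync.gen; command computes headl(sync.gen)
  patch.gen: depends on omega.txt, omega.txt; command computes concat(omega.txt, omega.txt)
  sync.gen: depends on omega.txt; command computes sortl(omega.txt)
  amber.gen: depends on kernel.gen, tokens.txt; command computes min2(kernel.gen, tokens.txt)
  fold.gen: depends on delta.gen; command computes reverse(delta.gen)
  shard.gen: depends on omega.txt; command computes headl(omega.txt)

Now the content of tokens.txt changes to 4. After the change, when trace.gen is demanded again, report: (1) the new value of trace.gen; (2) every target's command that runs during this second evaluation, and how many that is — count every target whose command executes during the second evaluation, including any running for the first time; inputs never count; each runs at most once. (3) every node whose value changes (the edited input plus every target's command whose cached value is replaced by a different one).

First demand of the output computes:
  kernel.gen = suml([8, -5, 6, 9, -5]) = 13
  shard.gen = headl([8, -5, 6, 9, -5]) = 8
  filter.gen = add(13, 8) = 21
  trace.gen = max2(8, 21) = 21

After the edit, cleaning proceeds:
  tokens.txt only reaches undemanded nodes; the second demand re-runs nothing.

Note the shortcut — tokens.txt feeds only undemanded nodes, so no recomputation happens.

Demanding trace.gen again yields 21.
0 target commands run: none.
The nodes whose values change: tokens.txt.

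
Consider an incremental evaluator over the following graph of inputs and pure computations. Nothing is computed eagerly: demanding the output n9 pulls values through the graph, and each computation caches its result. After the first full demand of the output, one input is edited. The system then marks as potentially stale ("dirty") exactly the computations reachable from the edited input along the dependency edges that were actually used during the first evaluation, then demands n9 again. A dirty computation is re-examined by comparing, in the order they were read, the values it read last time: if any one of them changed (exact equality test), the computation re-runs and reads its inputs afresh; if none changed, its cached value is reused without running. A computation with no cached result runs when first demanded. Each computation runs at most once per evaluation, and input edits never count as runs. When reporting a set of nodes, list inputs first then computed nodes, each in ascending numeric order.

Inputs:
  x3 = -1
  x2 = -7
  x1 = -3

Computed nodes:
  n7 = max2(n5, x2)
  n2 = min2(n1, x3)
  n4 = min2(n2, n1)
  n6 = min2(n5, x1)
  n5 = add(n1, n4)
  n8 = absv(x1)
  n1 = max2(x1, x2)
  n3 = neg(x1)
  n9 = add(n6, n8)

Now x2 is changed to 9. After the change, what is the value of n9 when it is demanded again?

Initial pass — values computed on the first demand:
  n1 = max2(-3, -7) = -3
  n2 = min2(-3, -1) = -3
  n4 = min2(-3, -3) = -3
  n5 = add(-3, -3) = -6
  n6 = min2(-6, -3) = -6
  n8 = absv(-3) = 3
  n9 = add(-6, 3) = -3

Second demand — change propagation:
  n1: re-runs because x2 -7->9; new result 9.
  n2: re-runs because n1 -3->9; new result -1.
  n4: re-runs because n2 -3->-1; n1 -3->9; new result -1.
  n5: re-runs because n1 -3->9; n4 -3->-1; new result 8.
  n6: re-runs because n5 -6->8; new result -3.
  n9: re-runs because n6 -6->-3; new result 0.

n9 now evaluates to 0.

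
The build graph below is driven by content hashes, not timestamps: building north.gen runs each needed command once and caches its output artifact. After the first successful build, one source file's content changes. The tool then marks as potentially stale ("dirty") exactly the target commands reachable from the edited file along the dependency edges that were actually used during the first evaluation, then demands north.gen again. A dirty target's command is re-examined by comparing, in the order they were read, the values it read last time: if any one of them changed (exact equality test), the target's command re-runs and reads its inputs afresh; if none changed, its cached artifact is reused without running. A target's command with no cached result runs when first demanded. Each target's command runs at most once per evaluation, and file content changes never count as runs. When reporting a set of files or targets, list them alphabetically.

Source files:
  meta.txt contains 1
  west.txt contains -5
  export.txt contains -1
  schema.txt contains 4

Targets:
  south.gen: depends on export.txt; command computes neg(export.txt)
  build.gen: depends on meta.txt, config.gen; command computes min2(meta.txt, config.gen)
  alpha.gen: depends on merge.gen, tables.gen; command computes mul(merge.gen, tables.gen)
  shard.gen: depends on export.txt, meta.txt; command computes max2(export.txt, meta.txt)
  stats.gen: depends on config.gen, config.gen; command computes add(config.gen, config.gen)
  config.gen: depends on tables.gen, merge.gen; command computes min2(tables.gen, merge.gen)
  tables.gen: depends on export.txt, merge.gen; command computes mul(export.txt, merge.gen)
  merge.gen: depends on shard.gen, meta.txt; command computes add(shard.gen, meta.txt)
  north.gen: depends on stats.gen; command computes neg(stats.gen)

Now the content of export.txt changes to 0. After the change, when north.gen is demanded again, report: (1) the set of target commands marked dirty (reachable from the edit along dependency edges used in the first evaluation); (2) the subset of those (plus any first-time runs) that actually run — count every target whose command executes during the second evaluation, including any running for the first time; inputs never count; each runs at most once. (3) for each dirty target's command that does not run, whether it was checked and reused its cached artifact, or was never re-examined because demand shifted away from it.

Dirty set: config.gen, merge.gen, north.gen, shard.gen, stats.gen, tables.gen.
Run set: config.gen, north.gen, shard.gen, stats.gen, tables.gen (5 run).
Re-examined without running (cache reused): merge.gen.
The important point: at merge.gen every value read last time is unchanged, so the dirty flag clears without a run.

Initial pass — values computed on the first demand:
  shard.gen = max2(-1, 1) = 1
  merge.gen = add(1, 1) = 2
  tables.gen = mul(-1, 2) = -2
  config.gen = min2(-2, 2) = -2
  stats.gen = add(-2, -2) = -4
  north.gen = neg(-4) = 4

Second demand — change propagation:
  shard.gen: re-runs because export.txt -1->0; new result 1 (unchanged).
  merge.gen: re-examined; everything it read last time is the same (shard.gen unchanged, meta.txt unchanged) — cache 2 kept, no run.
  tables.gen: re-runs because export.txt -1->0; new result 0.
  config.gen: re-runs because tables.gen -2->0; new result 0.
  stats.gen: re-runs because config.gen -2->0; config.gen -2->0; new result 0.
  north.gen: re-runs because stats.gen -4->0; new result 0.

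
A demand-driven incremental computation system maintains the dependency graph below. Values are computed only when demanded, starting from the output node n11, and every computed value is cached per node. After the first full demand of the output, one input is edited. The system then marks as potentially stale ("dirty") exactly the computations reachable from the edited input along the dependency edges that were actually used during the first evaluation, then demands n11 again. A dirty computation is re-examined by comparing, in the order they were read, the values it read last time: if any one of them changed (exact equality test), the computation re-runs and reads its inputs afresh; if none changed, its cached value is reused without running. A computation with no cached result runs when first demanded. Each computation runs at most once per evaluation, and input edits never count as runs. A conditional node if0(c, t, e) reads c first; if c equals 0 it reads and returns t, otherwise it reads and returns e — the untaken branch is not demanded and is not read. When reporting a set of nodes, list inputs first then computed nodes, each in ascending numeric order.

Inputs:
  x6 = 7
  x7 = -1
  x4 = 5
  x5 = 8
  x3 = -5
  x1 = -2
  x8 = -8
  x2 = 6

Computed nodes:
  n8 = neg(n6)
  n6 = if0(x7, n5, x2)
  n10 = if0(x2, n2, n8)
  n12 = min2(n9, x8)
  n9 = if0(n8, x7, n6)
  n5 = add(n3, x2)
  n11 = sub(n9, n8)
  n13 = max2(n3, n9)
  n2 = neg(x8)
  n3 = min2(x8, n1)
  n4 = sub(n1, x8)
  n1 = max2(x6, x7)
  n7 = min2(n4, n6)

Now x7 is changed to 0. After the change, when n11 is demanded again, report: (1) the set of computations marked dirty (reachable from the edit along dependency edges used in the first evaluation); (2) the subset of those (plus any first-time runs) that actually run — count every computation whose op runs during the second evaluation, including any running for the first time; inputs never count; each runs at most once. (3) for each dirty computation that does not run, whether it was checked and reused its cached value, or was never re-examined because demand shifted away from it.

Marked dirty: n6, n8, n9, n11.
Computations that run: n1, n3, n5, n6, n8, n9, n11 — 7 in total.
Every dirty computation ran.
Key observation: a condition flipped, so demand reaches new nodes — n1, n3, n5 run for the first time.

First evaluation (everything demanded from the output):
  n6 = if0(x7=-1 -> else branch x2) = 6
  n8 = neg(6) = -6
  n9 = if0(n8=-6 -> else branch n6) = 6
  n11 = sub(6, -6) = 12

Propagation after the edit:
  n1: demanded for the first time — runs, produces 7.
  n3: demanded for the first time — runs, produces -8.
  n5: demanded for the first time — runs, produces -2.
  n6: runs — x7 -1->0; result -2.
  n8: runs — n6 6->-2; result 2.
  n9: runs — n8 -6->2; n6 6->-2; result -2.
  n11: runs — n9 6->-2; n8 -6->2; result -4.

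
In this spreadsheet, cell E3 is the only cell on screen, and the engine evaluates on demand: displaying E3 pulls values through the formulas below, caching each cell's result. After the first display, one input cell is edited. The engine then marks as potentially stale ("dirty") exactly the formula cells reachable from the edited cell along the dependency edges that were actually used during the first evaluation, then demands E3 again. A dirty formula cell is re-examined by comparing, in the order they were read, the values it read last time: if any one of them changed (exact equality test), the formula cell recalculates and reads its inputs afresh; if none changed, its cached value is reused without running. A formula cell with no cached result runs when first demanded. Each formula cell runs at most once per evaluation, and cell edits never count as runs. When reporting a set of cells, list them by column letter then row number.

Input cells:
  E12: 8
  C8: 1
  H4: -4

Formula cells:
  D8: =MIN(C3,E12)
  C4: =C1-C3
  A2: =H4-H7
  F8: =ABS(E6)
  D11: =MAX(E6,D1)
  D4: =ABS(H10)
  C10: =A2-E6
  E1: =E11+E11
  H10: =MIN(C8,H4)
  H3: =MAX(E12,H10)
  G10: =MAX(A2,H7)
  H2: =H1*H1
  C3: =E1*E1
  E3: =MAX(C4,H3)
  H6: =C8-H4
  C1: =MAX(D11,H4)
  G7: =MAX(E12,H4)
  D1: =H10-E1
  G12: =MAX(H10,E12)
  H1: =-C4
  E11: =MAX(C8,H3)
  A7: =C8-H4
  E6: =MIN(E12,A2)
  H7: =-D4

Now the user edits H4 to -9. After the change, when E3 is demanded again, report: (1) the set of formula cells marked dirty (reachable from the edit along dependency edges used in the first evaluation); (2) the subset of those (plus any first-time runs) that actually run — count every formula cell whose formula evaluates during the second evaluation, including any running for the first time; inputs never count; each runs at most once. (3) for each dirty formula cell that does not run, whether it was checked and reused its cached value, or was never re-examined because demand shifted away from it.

Dirty set: A2, C1, C3, C4, D1, D4, D11, E1, E3, E6, E11, H3, H7, H10.
Run set: A2, C1, D1, D4, D11, H3, H7, H10 (8 run).
Re-examined without running (cache reused): C3, C4, E1, E3, E6, E11.
The important point: at E11 every value read last time is unchanged, so the dirty flag clears without a run.

Initial pass — values computed on the first demand:
  H10 = MIN(1, -4) = -4
  D4 = ABS(-4) = 4
  H3 = MAX(8, -4) = 8
  E11 = MAX(1, 8) = 8
  E1 = 8 + 8 = 16
  C3 = 16 * 16 = 256
  D1 = -4 - 16 = -20
  H7 = -(4) = -4
  A2 = -4 - -4 = 0
  E6 = MIN(8, 0) = 0
  D11 = MAX(0, -20) = 0
  C1 = MAX(0, -4) = 0
  C4 = 0 - 256 = -256
  E3 = MAX(-256, 8) = 8

Second demand — change propagation:
  H10: re-runs because H4 -4->-9; new result -9.
  D4: re-runs because H10 -4->-9; new result 9.
  H3: re-runs because H10 -4->-9; new result 8 (unchanged).
  E11: re-examined; everything it read last time is the same (C8 unchanged, H3 unchanged) — cache 8 kept, no run.
  E1: re-examined; everything it read last time is the same (E11 unchanged, E11 unchanged) — cache 16 kept, no run.
  C3: re-examined; everything it read last time is the same (E1 unchanged, E1 unchanged) — cache 256 kept, no run.
  D1: re-runs because H10 -4->-9; new result -25.
  H7: re-runs because D4 4->9; new result -9.
  A2: re-runs because H4 -4->-9; H7 -4->-9; new result 0 (unchanged).
  E6: re-examined; everything it read last time is the same (E12 unchanged, A2 unchanged) — cache 0 kept, no run.
  D11: re-runs because D1 -20->-25; new result 0 (unchanged).
  C1: re-runs because H4 -4->-9; new result 0 (unchanged).
  C4: re-examined; everything it read last time is the same (C1 unchanged, C3 unchanged) — cache -256 kept, no run.
  E3: re-examined; everything it read last time is the same (C4 unchanged, H3 unchanged) — cache 8 kept, no run.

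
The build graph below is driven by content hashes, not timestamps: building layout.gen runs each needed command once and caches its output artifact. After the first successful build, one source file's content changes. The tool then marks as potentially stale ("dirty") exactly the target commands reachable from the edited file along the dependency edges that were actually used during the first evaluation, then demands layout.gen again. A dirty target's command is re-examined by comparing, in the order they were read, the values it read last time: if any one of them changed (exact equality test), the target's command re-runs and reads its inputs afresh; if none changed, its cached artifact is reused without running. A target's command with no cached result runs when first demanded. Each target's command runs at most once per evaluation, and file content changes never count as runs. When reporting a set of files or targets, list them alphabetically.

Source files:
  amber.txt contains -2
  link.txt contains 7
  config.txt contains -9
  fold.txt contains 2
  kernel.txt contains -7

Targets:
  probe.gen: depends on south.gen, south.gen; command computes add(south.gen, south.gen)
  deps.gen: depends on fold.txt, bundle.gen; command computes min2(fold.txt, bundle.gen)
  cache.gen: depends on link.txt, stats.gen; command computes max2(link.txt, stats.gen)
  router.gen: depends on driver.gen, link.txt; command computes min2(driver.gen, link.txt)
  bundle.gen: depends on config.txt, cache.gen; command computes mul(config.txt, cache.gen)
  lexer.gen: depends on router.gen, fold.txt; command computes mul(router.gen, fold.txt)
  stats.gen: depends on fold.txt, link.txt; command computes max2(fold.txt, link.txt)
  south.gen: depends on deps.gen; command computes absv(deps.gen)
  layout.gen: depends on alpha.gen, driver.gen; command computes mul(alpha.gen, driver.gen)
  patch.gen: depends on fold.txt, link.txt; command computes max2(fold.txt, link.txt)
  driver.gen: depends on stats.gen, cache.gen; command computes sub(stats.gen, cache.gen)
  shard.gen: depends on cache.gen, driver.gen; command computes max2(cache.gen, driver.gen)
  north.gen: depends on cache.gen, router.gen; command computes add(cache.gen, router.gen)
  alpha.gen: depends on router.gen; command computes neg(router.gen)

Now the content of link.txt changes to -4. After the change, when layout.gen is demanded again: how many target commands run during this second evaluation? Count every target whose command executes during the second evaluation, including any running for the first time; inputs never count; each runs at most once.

Initial pass — values computed on the first demand:
  stats.gen = max2(2, 7) = 7
  cache.gen = max2(7, 7) = 7
  driver.gen = sub(7, 7) = 0
  router.gen = min2(0, 7) = 0
  alpha.gen = neg(0) = 0
  layout.gen = mul(0, 0) = 0

Second demand — change propagation:
  stats.gen: re-runs because link.txt 7->-4; new result 2.
  cache.gen: re-runs because link.txt 7->-4; stats.gen 7->2; new result 2.
  driver.gen: re-runs because stats.gen 7->2; cache.gen 7->2; new result 0 (unchanged).
  router.gen: re-runs because link.txt 7->-4; new result -4.
  alpha.gen: re-runs because router.gen 0->-4; new result 4.
  layout.gen: re-runs because alpha.gen 0->4; new result 0 (unchanged).

Run set: alpha.gen, cache.gen, driver.gen, layout.gen, router.gen, stats.gen (6 run).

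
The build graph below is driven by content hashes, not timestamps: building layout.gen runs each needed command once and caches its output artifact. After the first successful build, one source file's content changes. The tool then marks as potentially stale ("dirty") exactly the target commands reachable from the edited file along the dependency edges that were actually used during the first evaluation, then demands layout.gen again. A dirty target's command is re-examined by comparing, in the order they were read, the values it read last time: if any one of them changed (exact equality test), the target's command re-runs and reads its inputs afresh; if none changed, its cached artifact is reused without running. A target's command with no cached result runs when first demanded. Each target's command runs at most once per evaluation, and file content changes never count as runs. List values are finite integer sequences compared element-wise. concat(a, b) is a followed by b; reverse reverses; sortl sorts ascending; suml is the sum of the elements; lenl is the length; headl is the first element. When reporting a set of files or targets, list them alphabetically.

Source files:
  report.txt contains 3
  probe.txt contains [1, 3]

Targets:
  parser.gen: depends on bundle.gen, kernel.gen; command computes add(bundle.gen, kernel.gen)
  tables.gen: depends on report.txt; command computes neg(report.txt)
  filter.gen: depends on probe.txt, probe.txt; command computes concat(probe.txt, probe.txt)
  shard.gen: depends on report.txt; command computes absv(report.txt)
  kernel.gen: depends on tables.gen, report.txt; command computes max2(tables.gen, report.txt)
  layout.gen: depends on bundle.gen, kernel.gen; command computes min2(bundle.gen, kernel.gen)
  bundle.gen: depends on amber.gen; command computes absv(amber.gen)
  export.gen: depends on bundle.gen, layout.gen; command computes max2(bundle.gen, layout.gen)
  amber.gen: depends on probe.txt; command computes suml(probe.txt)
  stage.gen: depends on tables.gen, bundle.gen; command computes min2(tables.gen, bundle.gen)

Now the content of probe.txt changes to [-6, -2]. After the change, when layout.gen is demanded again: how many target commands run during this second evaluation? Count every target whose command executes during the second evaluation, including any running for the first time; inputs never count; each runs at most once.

Initial pass — values computed on the first demand:
  amber.gen = suml([1, 3]) = 4
  bundle.gen = absv(4) = 4
  tables.gen = neg(3) = -3
  kernel.gen = max2(-3, 3) = 3
  layout.gen = min2(4, 3) = 3

Second demand — change propagation:
  amber.gen: re-runs because probe.txt [1, 3]->[-6, -2]; new result -8.
  bundle.gen: re-runs because amber.gen 4->-8; new result 8.
  layout.gen: re-runs because bundle.gen 4->8; new result 3 (unchanged).

Run set: amber.gen, bundle.gen, layout.gen (3 run).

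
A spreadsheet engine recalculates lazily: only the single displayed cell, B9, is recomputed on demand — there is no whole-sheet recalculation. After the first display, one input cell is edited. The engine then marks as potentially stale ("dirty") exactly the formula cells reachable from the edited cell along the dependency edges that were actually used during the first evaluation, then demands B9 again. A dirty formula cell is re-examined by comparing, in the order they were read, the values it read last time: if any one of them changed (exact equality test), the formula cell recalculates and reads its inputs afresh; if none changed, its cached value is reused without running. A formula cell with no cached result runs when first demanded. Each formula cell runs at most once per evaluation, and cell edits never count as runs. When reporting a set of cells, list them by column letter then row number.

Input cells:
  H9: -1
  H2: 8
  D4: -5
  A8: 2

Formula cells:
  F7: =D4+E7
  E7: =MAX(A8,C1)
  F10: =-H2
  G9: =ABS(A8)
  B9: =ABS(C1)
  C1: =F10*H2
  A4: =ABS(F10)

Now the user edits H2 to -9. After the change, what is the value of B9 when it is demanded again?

First evaluation (everything demanded from the output):
  F10 = -(8) = -8
  C1 = -8 * 8 = -64
  B9 = ABS(-64) = 64

Propagation after the edit:
  F10: runs — H2 8->-9; result 9.
  C1: runs — F10 -8->9; H2 8->-9; result -81.
  B9: runs — C1 -64->-81; result 81.

New value of B9: 81.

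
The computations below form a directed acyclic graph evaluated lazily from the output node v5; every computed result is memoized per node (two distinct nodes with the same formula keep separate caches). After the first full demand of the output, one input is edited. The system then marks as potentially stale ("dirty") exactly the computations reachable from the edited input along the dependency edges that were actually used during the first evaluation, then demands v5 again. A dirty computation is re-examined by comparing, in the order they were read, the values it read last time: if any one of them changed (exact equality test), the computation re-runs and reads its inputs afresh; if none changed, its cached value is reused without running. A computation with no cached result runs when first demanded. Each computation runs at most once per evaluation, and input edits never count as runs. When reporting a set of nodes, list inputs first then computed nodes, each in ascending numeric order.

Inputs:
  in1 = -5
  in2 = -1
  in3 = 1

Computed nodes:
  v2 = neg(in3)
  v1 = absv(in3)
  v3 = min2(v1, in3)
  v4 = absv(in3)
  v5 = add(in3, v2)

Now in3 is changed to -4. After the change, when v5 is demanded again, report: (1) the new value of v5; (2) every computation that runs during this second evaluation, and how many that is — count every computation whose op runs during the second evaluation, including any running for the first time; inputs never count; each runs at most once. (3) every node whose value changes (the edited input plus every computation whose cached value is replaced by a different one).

Demanding v5 again yields 0.
2 computations run: v2, v5.
The nodes whose values change: in3, v2.

First demand of the output computes:
  v2 = neg(1) = -1
  v5 = add(1, -1) = 0

After the edit, cleaning proceeds:
  v2: a read changed (in3 1->-4) — executes, giving 4.
  v5: a read changed (in3 1->-4; v2 -1->4) — executes, giving 0 — identical to its old value.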